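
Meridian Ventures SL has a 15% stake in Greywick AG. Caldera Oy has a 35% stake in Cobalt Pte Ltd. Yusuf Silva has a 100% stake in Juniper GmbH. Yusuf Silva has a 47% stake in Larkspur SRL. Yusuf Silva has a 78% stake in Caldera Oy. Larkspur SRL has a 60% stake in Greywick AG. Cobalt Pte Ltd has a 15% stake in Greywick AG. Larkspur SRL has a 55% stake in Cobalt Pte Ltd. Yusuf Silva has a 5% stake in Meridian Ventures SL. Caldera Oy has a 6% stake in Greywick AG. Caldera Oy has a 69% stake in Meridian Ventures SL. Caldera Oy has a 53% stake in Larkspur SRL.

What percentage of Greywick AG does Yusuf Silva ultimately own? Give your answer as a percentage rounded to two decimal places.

Yusuf reaches Greywick along 8 paths.
Via Caldera → Cobalt: 78% × 35% × 15% = 4.095%.
Via Caldera → Larkspur → Cobalt: 78% × 53% × 55% × 15% = 3.41055%.
Via Larkspur → Cobalt: 47% × 55% × 15% = 3.8775%.
Via Caldera → Meridian: 78% × 69% × 15% = 8.073%.
Via Meridian: 5% × 15% = 0.75%.
Via Caldera → Larkspur: 78% × 53% × 60% = 24.804%.
Via Larkspur: 47% × 60% = 28.2%.
Via Caldera: 78% × 6% = 4.68%.
Total: 4.095% + 3.41055% + 3.8775% + 8.073% + 0.75% + 24.804% + 28.2% + 4.68% = 77.89005%.
Rounded: 77.89%.

77.89%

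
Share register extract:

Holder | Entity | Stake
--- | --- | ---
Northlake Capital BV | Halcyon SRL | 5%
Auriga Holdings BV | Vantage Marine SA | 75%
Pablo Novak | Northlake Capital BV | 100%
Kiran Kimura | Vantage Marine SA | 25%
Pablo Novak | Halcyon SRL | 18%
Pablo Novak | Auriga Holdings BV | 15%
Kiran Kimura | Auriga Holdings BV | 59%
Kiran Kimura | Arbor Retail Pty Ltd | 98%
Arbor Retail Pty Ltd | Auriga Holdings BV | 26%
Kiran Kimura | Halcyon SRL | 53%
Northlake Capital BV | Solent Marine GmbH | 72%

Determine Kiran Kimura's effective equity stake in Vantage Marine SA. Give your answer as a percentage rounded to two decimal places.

88.36%

Kiran reaches Vantage along 3 paths.
Direct stake: 25% = 25%.
Via Auriga: 59% × 75% = 44.25%.
Via Arbor → Auriga: 98% × 26% × 75% = 19.11%.
Total: 25% + 44.25% + 19.11% = 88.36%.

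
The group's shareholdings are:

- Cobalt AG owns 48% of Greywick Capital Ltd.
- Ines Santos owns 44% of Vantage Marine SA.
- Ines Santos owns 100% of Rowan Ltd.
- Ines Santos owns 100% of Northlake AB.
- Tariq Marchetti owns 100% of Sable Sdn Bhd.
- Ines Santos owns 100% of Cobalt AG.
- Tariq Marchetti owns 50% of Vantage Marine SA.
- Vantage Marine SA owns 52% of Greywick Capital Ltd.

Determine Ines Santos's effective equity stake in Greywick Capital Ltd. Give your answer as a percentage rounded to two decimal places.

Ines reaches Greywick along 2 paths.
Via Cobalt: 100% × 48% = 48%.
Via Vantage: 44% × 52% = 22.88%.
Total: 48% + 22.88% = 70.88%.

70.88%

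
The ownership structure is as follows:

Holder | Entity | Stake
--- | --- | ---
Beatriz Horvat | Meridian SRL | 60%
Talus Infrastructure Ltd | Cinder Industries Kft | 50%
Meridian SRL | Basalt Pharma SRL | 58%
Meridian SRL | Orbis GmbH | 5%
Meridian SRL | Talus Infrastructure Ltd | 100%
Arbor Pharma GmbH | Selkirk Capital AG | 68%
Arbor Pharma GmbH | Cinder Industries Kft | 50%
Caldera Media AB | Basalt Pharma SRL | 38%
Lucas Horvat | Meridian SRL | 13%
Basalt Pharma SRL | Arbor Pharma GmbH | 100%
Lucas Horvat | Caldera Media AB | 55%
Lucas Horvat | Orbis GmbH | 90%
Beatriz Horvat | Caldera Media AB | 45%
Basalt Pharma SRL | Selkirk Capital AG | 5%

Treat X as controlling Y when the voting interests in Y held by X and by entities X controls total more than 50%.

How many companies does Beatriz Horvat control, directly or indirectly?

6

Beatriz holds 60% of Meridian, so Beatriz controls Meridian.
Meridian holds 58% of Basalt, so Beatriz controls Basalt.
Basalt holds 100% of Arbor, so Beatriz controls Arbor.
Meridian holds 100% of Talus, so Beatriz controls Talus.
Talus and Arbor together hold 50% + 50% = 100% of Cinder, so Beatriz controls Cinder.
Basalt and Arbor together hold 5% + 68% = 73% of Selkirk, so Beatriz controls Selkirk.
No other company's threshold is met.
Beatriz controls 6 companies.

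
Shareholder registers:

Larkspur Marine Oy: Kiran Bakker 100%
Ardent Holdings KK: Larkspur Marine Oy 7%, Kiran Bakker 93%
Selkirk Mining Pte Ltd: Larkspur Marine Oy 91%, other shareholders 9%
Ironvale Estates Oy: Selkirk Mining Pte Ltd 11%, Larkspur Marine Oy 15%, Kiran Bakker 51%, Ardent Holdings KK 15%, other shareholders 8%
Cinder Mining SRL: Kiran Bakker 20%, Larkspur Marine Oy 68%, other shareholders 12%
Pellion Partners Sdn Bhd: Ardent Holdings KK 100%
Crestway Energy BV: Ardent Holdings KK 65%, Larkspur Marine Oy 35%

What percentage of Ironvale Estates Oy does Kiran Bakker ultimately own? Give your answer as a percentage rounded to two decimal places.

Kiran reaches Ironvale along 5 paths.
Via Larkspur → Selkirk: 100% × 91% × 11% = 10.01%.
Via Larkspur: 100% × 15% = 15%.
Direct stake: 51% = 51%.
Via Larkspur → Ardent: 100% × 7% × 15% = 1.05%.
Via Ardent: 93% × 15% = 13.95%.
Total: 10.01% + 15% + 51% + 1.05% + 13.95% = 91.01%.

91.01%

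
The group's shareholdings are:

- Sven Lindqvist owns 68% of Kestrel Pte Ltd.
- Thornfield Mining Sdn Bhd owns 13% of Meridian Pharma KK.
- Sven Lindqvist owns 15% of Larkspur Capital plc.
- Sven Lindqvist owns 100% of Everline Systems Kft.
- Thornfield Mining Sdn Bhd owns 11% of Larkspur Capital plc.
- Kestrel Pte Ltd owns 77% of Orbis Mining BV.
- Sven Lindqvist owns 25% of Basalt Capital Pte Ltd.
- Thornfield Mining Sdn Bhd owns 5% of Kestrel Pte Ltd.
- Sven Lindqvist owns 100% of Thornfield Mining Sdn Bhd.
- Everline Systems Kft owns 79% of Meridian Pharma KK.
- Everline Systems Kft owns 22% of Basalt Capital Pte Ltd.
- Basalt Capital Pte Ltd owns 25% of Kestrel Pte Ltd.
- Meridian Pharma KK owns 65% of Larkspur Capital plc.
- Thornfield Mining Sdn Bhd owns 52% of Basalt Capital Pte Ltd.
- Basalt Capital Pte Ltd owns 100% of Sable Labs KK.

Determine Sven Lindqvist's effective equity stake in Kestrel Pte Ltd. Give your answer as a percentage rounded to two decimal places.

Sven reaches Kestrel along 5 paths.
Direct stake: 68% = 68%.
Via Thornfield → Basalt: 100% × 52% × 25% = 13%.
Via Basalt: 25% × 25% = 6.25%.
Via Everline → Basalt: 100% × 22% × 25% = 5.5%.
Via Thornfield: 100% × 5% = 5%.
Total: 68% + 13% + 6.25% + 5.5% + 5% = 97.75%.

97.75%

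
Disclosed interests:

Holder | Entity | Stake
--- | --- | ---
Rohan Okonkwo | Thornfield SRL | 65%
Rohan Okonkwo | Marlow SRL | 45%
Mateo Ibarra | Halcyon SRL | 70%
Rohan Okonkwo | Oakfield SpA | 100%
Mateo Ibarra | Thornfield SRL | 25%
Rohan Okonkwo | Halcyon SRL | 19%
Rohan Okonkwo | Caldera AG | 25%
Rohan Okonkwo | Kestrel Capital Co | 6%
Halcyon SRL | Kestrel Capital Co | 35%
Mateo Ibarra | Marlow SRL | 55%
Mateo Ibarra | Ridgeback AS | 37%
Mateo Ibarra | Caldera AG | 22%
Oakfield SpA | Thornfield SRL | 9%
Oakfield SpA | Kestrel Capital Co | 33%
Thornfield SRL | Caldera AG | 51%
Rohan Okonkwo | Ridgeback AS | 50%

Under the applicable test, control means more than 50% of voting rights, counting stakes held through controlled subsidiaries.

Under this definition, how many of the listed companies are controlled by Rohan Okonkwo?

Rohan holds 100% of Oakfield, so Rohan controls Oakfield.
Oakfield and Rohan together hold 9% + 65% = 74% of Thornfield, so Rohan controls Thornfield.
Rohan and Thornfield together hold 25% + 51% = 76% of Caldera, so Rohan controls Caldera.
No other company's threshold is met.
Rohan controls 3 companies.

3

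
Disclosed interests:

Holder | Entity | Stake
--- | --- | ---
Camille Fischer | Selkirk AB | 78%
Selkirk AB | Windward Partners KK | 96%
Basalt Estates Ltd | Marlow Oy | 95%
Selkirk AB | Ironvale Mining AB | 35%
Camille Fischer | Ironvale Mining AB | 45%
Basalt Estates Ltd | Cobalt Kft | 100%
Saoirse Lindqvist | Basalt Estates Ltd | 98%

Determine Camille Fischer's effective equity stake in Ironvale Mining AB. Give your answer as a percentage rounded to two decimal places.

Camille reaches Ironvale along 2 paths.
Direct stake: 45% = 45%.
Via Selkirk: 78% × 35% = 27.3%.
Total: 45% + 27.3% = 72.3%.
Rounded: 72.30%.

72.30%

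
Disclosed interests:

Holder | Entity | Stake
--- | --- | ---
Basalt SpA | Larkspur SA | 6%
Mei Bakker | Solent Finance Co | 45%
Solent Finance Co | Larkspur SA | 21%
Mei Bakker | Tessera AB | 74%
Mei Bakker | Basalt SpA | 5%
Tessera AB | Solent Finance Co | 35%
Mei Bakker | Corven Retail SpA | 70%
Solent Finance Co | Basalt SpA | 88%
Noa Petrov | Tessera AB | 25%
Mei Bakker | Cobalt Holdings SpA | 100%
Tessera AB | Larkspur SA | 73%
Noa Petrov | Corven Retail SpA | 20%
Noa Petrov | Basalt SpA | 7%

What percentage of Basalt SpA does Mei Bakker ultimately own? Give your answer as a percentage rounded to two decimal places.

67.39%

Mei reaches Basalt along 3 paths.
Direct stake: 5% = 5%.
Via Solent: 45% × 88% = 39.6%.
Via Tessera → Solent: 74% × 35% × 88% = 22.792%.
Total: 5% + 39.6% + 22.792% = 67.392%.
Rounded: 67.39%.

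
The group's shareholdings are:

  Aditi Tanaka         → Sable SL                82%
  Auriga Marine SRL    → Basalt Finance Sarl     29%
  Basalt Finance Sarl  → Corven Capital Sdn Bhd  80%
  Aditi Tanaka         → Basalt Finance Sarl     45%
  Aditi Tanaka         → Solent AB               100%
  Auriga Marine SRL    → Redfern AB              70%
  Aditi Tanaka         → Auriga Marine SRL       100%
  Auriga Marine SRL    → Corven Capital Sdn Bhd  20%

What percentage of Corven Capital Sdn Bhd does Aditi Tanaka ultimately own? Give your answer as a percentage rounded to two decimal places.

79.20%

Aditi reaches Corven along 3 paths.
Via Auriga: 100% × 20% = 20%.
Via Auriga → Basalt: 100% × 29% × 80% = 23.2%.
Via Basalt: 45% × 80% = 36%.
Total: 20% + 23.2% + 36% = 79.2%.
Rounded: 79.20%.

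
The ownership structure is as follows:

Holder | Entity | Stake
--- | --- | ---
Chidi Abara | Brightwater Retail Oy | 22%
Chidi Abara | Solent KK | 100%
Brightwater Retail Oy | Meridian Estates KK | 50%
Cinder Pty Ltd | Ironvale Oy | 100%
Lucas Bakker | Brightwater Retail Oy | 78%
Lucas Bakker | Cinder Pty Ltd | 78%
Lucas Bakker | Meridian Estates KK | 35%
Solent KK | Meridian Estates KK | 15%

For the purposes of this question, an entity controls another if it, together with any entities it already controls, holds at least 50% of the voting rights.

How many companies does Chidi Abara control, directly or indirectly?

1

Chidi holds 100% of Solent, so Chidi controls Solent.
No other company's threshold is met.
Chidi controls 1 company.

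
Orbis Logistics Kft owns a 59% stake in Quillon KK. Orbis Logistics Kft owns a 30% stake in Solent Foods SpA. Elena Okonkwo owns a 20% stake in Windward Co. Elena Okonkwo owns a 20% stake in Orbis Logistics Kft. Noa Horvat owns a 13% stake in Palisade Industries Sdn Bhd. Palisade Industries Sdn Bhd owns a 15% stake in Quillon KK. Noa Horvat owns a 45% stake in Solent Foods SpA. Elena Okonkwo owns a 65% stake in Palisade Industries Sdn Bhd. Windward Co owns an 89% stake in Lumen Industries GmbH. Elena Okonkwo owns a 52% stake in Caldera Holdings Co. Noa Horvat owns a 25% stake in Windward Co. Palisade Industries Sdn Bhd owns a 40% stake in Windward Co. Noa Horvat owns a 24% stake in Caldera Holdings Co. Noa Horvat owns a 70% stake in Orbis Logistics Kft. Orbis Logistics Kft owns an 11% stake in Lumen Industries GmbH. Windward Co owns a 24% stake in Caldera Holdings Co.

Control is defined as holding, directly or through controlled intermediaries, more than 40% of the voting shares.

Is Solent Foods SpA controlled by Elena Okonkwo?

No

Elena holds 65% of Palisade, so Elena controls Palisade.
Palisade and Elena together hold 40% + 20% = 60% of Windward, so Elena controls Windward.
Elena and Windward together hold 52% + 24% = 76% of Caldera, so Elena controls Caldera.
Windward holds 89% of Lumen, so Elena controls Lumen.
Neither Elena nor any entity Elena controls holds any voting interest in Solent.
So Elena does not control Solent.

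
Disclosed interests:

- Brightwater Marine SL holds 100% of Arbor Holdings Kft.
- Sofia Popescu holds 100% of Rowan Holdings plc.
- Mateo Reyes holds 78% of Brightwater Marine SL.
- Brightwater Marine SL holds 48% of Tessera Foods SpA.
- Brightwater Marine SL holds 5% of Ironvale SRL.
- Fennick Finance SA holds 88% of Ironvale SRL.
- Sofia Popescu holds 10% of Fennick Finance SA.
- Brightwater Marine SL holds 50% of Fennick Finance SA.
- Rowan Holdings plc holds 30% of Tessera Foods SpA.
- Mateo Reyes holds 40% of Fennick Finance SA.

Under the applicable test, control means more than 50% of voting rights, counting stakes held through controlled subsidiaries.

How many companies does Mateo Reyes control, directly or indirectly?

4

Mateo holds 78% of Brightwater, so Mateo controls Brightwater.
Mateo and Brightwater together hold 40% + 50% = 90% of Fennick, so Mateo controls Fennick.
Brightwater holds 100% of Arbor, so Mateo controls Arbor.
Brightwater and Fennick together hold 5% + 88% = 93% of Ironvale, so Mateo controls Ironvale.
No other company's threshold is met.
Mateo controls 4 companies.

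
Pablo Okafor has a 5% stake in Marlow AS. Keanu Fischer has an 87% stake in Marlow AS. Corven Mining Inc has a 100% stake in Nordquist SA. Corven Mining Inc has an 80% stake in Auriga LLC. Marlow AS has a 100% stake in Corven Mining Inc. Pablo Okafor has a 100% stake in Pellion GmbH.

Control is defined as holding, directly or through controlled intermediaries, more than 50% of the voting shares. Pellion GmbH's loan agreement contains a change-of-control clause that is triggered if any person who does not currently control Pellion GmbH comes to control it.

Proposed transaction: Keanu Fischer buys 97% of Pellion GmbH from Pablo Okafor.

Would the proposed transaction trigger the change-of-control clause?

Yes

The purchase adds only to Keanu's holdings (Pablo's stake shrinks), so Keanu is the only person who could newly come to control Pellion.
Keanu holds 87% of Marlow, so Keanu controls Marlow.
Marlow holds 100% of Corven, so Keanu controls Corven.
Corven holds 80% of Auriga, so Keanu controls Auriga.
Corven holds 100% of Nordquist, so Keanu controls Nordquist.
Neither Keanu nor any entity Keanu controls holds any voting interest in Pellion.
So before the transaction, Keanu does not control Pellion.
After the purchase, Keanu holds 97% of Pellion directly, and Pablo's stake falls to 3%.
Keanu holds 97% of Pellion, so Keanu controls Pellion.
Keanu did not control Pellion before and does after, so the clause is triggered.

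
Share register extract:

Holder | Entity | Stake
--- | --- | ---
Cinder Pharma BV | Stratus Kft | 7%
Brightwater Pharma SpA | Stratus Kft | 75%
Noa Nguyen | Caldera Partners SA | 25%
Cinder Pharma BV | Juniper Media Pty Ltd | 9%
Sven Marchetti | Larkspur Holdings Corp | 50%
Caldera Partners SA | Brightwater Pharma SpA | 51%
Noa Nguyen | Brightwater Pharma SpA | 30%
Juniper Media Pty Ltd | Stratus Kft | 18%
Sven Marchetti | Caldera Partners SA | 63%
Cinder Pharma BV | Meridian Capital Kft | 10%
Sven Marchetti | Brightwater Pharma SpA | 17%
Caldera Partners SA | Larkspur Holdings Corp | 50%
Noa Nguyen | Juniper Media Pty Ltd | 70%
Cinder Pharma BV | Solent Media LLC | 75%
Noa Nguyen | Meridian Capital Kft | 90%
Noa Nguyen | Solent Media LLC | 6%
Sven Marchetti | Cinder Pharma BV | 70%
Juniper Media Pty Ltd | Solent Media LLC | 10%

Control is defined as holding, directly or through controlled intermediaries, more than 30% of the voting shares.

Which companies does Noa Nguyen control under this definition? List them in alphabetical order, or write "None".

Noa holds 70% of Juniper, so Noa controls Juniper.
Noa holds 90% of Meridian, so Noa controls Meridian.
No other company's threshold is met.

Juniper Media Pty Ltd, Meridian Capital Kft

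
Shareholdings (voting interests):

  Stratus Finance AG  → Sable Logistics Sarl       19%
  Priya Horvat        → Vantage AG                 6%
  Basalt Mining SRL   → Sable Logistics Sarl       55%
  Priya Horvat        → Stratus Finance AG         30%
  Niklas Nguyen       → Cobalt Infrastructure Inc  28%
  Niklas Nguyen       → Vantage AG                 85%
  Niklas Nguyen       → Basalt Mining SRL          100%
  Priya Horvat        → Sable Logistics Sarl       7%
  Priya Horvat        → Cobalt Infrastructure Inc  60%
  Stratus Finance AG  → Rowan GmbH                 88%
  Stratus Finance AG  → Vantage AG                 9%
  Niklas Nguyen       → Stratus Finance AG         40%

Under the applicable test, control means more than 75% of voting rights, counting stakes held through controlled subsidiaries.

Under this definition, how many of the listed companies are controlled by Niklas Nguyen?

Niklas holds 100% of Basalt, so Niklas controls Basalt.
Niklas holds 85% of Vantage, so Niklas controls Vantage.
No other company's threshold is met.
Niklas controls 2 companies.

2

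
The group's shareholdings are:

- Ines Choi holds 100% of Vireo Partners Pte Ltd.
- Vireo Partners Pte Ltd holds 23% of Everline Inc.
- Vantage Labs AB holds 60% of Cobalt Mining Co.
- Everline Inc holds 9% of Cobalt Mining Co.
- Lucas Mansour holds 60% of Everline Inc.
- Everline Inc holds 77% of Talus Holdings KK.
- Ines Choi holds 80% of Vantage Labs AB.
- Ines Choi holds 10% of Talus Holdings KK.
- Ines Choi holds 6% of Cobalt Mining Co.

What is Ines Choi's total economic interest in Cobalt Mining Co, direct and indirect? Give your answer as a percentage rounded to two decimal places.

56.07%

Ines reaches Cobalt along 3 paths.
Direct stake: 6% = 6%.
Via Vantage: 80% × 60% = 48%.
Via Vireo → Everline: 100% × 23% × 9% = 2.07%.
Total: 6% + 48% + 2.07% = 56.07%.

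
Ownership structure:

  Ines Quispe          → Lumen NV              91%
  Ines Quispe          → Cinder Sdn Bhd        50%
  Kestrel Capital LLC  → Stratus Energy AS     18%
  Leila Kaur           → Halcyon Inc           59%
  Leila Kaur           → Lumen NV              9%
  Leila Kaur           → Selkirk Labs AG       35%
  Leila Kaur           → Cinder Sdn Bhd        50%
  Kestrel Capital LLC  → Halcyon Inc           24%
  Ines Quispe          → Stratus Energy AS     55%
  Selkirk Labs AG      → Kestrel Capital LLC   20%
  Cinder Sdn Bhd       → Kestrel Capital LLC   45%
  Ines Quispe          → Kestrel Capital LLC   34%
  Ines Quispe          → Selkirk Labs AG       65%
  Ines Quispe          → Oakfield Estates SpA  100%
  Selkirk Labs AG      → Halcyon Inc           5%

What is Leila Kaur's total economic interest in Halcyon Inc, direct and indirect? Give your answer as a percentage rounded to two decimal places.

67.83%

Leila reaches Halcyon along 4 paths.
Via Selkirk: 35% × 5% = 1.75%.
Via Selkirk → Kestrel: 35% × 20% × 24% = 1.68%.
Via Cinder → Kestrel: 50% × 45% × 24% = 5.4%.
Direct stake: 59% = 59%.
Total: 1.75% + 1.68% + 5.4% + 59% = 67.83%.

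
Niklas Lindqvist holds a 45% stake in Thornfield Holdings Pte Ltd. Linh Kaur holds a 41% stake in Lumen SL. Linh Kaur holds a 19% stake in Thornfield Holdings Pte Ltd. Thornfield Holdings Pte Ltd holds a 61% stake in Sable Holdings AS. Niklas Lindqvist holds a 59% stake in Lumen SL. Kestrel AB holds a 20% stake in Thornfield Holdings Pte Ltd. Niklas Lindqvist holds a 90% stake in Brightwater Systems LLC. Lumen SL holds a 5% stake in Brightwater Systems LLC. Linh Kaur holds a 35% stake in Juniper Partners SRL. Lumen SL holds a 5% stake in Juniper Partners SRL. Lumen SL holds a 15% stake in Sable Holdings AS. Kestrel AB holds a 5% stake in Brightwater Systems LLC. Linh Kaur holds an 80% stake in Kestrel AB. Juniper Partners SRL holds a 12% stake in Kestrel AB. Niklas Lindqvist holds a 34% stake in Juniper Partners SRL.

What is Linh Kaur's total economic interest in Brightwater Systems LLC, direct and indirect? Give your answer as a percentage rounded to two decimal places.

6.27%

Linh reaches Brightwater along 4 paths.
Via Kestrel: 80% × 5% = 4%.
Via Lumen → Juniper → Kestrel: 41% × 5% × 12% × 5% = 0.0123%.
Via Juniper → Kestrel: 35% × 12% × 5% = 0.21%.
Via Lumen: 41% × 5% = 2.05%.
Total: 4% + 0.0123% + 0.21% + 2.05% = 6.2723%.
Rounded: 6.27%.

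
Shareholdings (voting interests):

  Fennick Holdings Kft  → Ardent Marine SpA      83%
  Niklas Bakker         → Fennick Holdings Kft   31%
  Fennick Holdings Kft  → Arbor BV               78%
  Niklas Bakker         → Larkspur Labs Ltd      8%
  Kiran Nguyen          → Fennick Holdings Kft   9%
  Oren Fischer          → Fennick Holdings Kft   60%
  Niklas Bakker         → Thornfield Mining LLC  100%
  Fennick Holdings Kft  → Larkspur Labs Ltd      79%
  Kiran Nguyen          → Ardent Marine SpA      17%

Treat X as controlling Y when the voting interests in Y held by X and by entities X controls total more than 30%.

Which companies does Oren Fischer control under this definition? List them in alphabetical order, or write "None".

Oren holds 60% of Fennick, so Oren controls Fennick.
Fennick holds 83% of Ardent, so Oren controls Ardent.
Fennick holds 78% of Arbor, so Oren controls Arbor.
Fennick holds 79% of Larkspur, so Oren controls Larkspur.
No other company's threshold is met.

Arbor BV, Ardent Marine SpA, Fennick Holdings Kft, Larkspur Labs Ltd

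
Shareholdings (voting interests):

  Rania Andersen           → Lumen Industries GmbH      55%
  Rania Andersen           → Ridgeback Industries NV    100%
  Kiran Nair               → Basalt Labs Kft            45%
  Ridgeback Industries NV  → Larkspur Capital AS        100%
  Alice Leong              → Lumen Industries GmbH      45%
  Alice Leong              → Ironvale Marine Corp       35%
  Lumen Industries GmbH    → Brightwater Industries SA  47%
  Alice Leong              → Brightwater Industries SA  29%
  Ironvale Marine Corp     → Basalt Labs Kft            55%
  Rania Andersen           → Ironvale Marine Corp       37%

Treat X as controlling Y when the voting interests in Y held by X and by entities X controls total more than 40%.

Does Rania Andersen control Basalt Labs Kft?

Rania holds 55% of Lumen, so Rania controls Lumen.
Rania holds 100% of Ridgeback, so Rania controls Ridgeback.
Ridgeback holds 100% of Larkspur, so Rania controls Larkspur.
Lumen holds 47% of Brightwater, so Rania controls Brightwater.
Neither Rania nor any entity Rania controls holds any voting interest in Basalt.
So Rania does not control Basalt.

No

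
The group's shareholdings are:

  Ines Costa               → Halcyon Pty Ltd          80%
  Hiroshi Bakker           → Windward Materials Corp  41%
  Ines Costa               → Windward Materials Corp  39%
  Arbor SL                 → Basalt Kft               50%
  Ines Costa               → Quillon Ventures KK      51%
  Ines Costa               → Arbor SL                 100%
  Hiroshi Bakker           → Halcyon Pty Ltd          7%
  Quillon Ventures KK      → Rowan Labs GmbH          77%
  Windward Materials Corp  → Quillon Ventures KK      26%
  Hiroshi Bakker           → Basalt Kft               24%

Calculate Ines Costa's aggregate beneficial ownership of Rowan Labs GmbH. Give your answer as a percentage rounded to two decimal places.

47.08%

Ines reaches Rowan along 2 paths.
Via Quillon: 51% × 77% = 39.27%.
Via Windward → Quillon: 39% × 26% × 77% = 7.8078%.
Total: 39.27% + 7.8078% = 47.0778%.
Rounded: 47.08%.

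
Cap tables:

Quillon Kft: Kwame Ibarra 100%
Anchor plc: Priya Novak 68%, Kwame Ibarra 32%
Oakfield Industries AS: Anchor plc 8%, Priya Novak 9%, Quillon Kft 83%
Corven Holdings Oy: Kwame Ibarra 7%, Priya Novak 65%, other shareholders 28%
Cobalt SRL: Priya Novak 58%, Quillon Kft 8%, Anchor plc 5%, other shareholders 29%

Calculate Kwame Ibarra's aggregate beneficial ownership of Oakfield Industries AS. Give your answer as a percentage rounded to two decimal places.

Kwame reaches Oakfield along 2 paths.
Via Anchor: 32% × 8% = 2.56%.
Via Quillon: 100% × 83% = 83%.
Total: 2.56% + 83% = 85.56%.

85.56%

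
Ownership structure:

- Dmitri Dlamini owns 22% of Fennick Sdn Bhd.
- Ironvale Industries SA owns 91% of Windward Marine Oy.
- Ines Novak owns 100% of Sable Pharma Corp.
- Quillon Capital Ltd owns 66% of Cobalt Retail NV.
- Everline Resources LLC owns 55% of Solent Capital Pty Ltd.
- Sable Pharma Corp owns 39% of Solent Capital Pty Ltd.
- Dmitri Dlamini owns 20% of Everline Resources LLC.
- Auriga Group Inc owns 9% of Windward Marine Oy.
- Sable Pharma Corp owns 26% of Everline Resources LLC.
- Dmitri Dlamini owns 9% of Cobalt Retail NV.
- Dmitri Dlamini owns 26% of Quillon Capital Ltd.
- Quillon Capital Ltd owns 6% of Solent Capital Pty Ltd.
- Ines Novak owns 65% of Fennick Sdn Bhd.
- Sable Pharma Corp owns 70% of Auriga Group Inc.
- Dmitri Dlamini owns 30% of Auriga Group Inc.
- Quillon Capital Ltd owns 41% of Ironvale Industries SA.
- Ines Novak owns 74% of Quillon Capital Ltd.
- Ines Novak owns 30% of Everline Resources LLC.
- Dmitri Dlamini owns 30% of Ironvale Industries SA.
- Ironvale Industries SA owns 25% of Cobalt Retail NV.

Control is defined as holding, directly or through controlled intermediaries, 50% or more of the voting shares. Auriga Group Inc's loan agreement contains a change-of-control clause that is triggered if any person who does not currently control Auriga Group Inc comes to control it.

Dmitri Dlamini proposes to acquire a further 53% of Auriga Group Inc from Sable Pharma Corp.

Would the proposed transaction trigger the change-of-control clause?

The purchase adds only to Dmitri's holdings (Sable's stake shrinks), so Dmitri is the only person who could newly come to control Auriga.
Dmitri's largest direct stake is 30% in Ironvale, which does not meet the threshold, so Dmitri controls no company.
In Auriga, Dmitri's side holds only 30%, not ≥ 50%.
So before the transaction, Dmitri does not control Auriga.
After the purchase, Dmitri's direct stake in Auriga rises to 30% + 53% = 83%, and Sable's stake falls to 17%.
Dmitri holds 83% of Auriga, so Dmitri controls Auriga.
Dmitri did not control Auriga before and does after, so the clause is triggered.

Yes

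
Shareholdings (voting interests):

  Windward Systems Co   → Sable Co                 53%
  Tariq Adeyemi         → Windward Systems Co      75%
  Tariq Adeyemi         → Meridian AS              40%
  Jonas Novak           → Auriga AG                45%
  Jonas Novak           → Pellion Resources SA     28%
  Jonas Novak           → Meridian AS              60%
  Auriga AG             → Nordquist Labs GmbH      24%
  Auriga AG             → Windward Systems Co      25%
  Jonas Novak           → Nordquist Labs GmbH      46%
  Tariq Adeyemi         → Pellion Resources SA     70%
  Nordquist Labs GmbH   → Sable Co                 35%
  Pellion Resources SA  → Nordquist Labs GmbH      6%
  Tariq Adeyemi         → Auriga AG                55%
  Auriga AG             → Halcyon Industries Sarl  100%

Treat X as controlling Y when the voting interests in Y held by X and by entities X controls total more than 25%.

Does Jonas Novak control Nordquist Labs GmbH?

Jonas holds 28% of Pellion, so Jonas controls Pellion.
Jonas holds 45% of Auriga, so Jonas controls Auriga.
Pellion and Jonas and Auriga together hold 6% + 46% + 24% = 76% of Nordquist, so Jonas controls Nordquist.

Yes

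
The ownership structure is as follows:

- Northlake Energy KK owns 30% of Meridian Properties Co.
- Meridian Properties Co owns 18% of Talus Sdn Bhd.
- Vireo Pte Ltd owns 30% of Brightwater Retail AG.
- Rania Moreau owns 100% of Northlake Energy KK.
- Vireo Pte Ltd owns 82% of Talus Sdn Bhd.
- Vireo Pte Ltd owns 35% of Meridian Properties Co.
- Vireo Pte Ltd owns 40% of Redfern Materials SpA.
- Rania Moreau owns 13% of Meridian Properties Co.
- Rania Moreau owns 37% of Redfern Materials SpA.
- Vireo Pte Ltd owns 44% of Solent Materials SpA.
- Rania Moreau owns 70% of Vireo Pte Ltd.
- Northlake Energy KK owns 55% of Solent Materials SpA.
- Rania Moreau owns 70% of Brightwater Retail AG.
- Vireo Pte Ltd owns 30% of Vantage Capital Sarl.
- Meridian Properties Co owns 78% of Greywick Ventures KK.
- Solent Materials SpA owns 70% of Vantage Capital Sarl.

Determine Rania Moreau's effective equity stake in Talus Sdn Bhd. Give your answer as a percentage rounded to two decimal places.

69.55%

Rania reaches Talus along 4 paths.
Via Vireo: 70% × 82% = 57.4%.
Via Meridian: 13% × 18% = 2.34%.
Via Northlake → Meridian: 100% × 30% × 18% = 5.4%.
Via Vireo → Meridian: 70% × 35% × 18% = 4.41%.
Total: 57.4% + 2.34% + 5.4% + 4.41% = 69.55%.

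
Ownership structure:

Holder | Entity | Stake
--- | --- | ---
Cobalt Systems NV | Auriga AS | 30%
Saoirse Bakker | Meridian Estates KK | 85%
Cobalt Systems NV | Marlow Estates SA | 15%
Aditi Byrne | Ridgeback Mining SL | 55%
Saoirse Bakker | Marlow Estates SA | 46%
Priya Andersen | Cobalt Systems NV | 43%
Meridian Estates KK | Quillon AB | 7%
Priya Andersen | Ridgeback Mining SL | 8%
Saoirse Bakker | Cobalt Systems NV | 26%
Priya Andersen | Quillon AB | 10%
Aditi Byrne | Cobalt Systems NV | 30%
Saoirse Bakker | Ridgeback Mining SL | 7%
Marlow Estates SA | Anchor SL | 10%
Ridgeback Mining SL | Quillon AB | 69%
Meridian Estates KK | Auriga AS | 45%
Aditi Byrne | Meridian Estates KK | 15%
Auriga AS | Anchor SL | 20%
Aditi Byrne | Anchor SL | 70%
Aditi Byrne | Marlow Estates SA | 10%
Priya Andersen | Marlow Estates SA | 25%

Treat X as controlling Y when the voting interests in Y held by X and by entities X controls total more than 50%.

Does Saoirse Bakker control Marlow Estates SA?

No

Saoirse holds 85% of Meridian, so Saoirse controls Meridian.
In Marlow, Saoirse's side holds only 46%, not > 50%.
So Saoirse does not control Marlow.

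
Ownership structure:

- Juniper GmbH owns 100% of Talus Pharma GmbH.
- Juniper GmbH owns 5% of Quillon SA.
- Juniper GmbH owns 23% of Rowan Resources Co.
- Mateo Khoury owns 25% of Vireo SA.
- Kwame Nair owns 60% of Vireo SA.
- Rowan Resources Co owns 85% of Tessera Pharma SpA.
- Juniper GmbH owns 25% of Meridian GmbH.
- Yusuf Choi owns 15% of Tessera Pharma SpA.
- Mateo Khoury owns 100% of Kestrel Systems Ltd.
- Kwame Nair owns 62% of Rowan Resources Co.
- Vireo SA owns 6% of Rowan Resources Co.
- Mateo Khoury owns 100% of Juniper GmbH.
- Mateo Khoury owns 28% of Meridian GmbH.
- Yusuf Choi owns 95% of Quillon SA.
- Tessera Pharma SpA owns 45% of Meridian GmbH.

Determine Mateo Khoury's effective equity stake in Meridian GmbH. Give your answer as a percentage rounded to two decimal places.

Mateo reaches Meridian along 4 paths.
Via Juniper: 100% × 25% = 25%.
Via Vireo → Rowan → Tessera: 25% × 6% × 85% × 45% = 0.57375%.
Via Juniper → Rowan → Tessera: 100% × 23% × 85% × 45% = 8.7975%.
Direct stake: 28% = 28%.
Total: 25% + 0.57375% + 8.7975% + 28% = 62.37125%.
Rounded: 62.37%.

62.37%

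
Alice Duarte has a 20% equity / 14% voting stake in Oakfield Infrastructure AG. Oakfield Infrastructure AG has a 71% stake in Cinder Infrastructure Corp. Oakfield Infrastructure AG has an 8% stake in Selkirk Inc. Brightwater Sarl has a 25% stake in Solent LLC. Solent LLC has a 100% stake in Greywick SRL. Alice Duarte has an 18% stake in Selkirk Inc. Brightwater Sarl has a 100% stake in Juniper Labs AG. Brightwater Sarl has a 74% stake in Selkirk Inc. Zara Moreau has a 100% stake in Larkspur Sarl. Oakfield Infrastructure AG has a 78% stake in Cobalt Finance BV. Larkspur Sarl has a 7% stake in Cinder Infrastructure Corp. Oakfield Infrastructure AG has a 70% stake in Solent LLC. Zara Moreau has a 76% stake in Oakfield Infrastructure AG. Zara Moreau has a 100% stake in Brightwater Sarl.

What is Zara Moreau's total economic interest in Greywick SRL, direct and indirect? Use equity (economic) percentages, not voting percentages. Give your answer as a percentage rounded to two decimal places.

78.20%

Zara reaches Greywick along 2 paths.
Via Brightwater → Solent: 100% × 25% × 100% = 25%.
Via Oakfield → Solent: 76% × 70% × 100% = 53.2%.
Total: 25% + 53.2% = 78.2%.
Rounded: 78.20%.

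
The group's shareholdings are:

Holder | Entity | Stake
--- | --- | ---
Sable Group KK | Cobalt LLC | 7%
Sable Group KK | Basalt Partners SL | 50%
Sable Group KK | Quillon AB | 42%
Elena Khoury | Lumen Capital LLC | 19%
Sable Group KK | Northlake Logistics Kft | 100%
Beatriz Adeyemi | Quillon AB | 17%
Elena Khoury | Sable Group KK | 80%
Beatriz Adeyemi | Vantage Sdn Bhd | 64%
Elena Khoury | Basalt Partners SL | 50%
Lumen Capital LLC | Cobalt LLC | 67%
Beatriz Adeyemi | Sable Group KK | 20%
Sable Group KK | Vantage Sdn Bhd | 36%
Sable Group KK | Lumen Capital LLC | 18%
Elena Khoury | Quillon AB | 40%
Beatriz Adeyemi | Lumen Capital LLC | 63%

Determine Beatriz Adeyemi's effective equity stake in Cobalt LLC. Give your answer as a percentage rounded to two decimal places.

46.02%

Beatriz reaches Cobalt along 3 paths.
Via Sable → Lumen: 20% × 18% × 67% = 2.412%.
Via Lumen: 63% × 67% = 42.21%.
Via Sable: 20% × 7% = 1.4%.
Total: 2.412% + 42.21% + 1.4% = 46.022%.
Rounded: 46.02%.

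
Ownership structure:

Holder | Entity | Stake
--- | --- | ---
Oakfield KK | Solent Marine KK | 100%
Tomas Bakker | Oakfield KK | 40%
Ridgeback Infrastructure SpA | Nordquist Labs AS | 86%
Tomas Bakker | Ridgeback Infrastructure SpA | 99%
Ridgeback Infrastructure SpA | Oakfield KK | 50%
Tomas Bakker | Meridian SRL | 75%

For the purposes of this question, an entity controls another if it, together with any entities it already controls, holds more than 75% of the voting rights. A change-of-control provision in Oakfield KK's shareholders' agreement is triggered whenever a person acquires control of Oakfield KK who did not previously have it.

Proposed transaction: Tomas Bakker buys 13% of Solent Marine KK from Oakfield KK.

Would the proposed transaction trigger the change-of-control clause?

The purchase adds only to Tomas's holdings (Oakfield's stake shrinks), so Tomas is the only person who could newly come to control Oakfield.
Tomas holds 99% of Ridgeback, so Tomas controls Ridgeback.
Tomas and Ridgeback together hold 40% + 50% = 90% of Oakfield, so Tomas controls Oakfield.
So Tomas already controls Oakfield before the transaction.
After the purchase, Tomas holds 13% of Solent directly, and Oakfield's stake falls to 87%.
Tomas controlled Oakfield already, so this is not a new person acquiring control; every other person's position is unchanged or reduced.
No new person acquires control, so the clause is not triggered.

No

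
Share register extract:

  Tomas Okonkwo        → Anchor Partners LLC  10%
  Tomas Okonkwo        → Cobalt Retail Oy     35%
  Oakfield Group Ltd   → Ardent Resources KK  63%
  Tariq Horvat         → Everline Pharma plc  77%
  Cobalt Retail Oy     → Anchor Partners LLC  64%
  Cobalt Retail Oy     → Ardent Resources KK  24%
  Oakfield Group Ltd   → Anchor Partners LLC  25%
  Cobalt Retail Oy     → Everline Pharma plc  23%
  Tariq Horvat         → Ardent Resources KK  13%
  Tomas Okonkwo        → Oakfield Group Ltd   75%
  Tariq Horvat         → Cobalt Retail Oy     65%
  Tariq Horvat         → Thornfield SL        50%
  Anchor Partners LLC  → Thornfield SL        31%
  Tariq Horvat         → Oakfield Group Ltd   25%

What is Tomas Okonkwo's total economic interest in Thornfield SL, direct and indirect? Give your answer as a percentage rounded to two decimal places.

Tomas reaches Thornfield along 3 paths.
Via Oakfield → Anchor: 75% × 25% × 31% = 5.8125%.
Via Cobalt → Anchor: 35% × 64% × 31% = 6.944%.
Via Anchor: 10% × 31% = 3.1%.
Total: 5.8125% + 6.944% + 3.1% = 15.8565%.
Rounded: 15.86%.

15.86%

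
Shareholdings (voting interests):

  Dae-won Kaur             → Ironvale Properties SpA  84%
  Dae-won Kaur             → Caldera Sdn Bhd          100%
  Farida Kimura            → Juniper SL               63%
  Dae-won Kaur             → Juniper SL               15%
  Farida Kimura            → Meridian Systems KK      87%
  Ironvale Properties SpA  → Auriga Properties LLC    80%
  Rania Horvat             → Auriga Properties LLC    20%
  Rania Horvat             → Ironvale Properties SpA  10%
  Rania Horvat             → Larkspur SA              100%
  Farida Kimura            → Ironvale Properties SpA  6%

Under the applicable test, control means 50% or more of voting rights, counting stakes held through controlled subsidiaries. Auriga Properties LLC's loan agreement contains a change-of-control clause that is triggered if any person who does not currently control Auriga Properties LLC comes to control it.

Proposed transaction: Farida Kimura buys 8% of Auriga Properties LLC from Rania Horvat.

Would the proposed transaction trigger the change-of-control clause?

No

The purchase adds only to Farida's holdings (Rania's stake shrinks), so Farida is the only person who could newly come to control Auriga.
Farida holds 87% of Meridian, so Farida controls Meridian.
Farida holds 63% of Juniper, so Farida controls Juniper.
Neither Farida nor any entity Farida controls holds any voting interest in Auriga.
So before the transaction, Farida does not control Auriga.
After the purchase, Farida holds 8% of Auriga directly, and Rania's stake falls to 12%.
After the transaction, Farida's side holds 8% of Auriga, not ≥ 50%, so Farida still does not control Auriga.
No new person acquires control, so the clause is not triggered.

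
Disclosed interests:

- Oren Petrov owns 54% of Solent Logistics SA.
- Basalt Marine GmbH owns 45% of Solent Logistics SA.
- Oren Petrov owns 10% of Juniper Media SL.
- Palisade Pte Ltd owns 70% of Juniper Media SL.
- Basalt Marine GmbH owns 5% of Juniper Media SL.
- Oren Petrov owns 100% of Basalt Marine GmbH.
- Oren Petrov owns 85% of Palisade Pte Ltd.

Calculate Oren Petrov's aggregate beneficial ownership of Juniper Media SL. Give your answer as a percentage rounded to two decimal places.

Oren reaches Juniper along 3 paths.
Via Basalt: 100% × 5% = 5%.
Via Palisade: 85% × 70% = 59.5%.
Direct stake: 10% = 10%.
Total: 5% + 59.5% + 10% = 74.5%.
Rounded: 74.50%.

74.50%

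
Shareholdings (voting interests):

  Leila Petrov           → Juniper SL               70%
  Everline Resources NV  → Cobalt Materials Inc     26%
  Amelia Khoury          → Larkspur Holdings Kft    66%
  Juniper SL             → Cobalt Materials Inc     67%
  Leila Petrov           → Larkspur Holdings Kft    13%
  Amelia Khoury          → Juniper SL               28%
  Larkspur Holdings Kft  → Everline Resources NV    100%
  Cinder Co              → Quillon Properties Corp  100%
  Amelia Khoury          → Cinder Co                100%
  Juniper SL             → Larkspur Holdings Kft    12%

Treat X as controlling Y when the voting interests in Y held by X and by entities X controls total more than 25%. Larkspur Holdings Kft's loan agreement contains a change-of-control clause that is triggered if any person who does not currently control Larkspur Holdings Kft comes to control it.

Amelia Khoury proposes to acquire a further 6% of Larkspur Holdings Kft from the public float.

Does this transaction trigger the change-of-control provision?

No

The purchase changes only Amelia's holdings, so Amelia is the only person who could newly come to control Larkspur.
Amelia holds 28% of Juniper, so Amelia controls Juniper.
Juniper and Amelia together hold 12% + 66% = 78% of Larkspur, so Amelia controls Larkspur.
So Amelia already controls Larkspur before the transaction.
After the purchase, Amelia's direct stake in Larkspur rises to 66% + 6% = 72%.
Amelia controlled Larkspur already, so this is not a new person acquiring control; every other person's position is unchanged or reduced.
No new person acquires control, so the clause is not triggered.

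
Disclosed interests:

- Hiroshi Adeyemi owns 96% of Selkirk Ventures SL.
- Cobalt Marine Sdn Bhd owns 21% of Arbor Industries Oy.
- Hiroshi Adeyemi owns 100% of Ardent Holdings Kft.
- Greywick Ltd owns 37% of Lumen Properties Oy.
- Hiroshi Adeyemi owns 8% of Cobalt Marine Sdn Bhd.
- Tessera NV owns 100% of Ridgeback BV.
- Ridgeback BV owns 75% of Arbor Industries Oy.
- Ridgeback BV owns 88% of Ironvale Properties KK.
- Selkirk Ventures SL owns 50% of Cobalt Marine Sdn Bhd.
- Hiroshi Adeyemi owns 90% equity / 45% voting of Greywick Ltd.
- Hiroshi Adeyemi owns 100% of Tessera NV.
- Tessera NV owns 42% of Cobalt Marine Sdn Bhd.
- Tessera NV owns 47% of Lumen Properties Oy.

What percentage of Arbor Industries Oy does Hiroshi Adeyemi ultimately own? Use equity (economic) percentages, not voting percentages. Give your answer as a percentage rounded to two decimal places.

Hiroshi reaches Arbor along 4 paths.
Via Tessera → Ridgeback: 100% × 100% × 75% = 75%.
Via Selkirk → Cobalt: 96% × 50% × 21% = 10.08%.
Via Cobalt: 8% × 21% = 1.68%.
Via Tessera → Cobalt: 100% × 42% × 21% = 8.82%.
Total: 75% + 10.08% + 1.68% + 8.82% = 95.58%.

95.58%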